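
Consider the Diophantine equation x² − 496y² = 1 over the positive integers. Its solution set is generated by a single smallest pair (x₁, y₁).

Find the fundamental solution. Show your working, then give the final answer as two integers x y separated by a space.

4620799 207480

√496 = [22; 3,1,2,4,1,…,1,3,44, …], period ℓ=16 (even) → k=15
step 0: (22, 1)  from 22·(1,0) + (0,1)
…
step 5: (1314, 59)  from 1·(1069,48) + (245,11)
step 6: (2383, 107)  from 1·(1314,59) + (1069,48)
step 7: (6080, 273)  from 2·(2383,107) + (1314,59)
…
step 11: (84875, 3811)  from 1·(49709,2232) + (35166,1579)
…
step 13: (863293, 38763)  from 2·(389209,17476) + (84875,3811)
step 14: (1252502, 56239)  from 1·(863293,38763) + (389209,17476)
step 15: (4620799, 207480)  from 3·(1252502,56239) + (863293,38763)
(x₁, y₁) = (4620799, 207480);  4620799² − 496·207480² = 1 ✓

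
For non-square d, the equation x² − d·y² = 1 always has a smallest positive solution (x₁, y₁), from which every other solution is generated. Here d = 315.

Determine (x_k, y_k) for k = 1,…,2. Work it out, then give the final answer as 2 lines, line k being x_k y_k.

71 4
10081 568

[17; 1,2,1,34] for √315; ℓ=4 ⇒ convergent index 3
a_0=17:  p_0=17·1+0=17,  q_0=17·0+1=1
a_1=1:  p_1=1·17+1=18,  q_1=1·1+0=1
a_2=2:  p_2=2·18+17=53,  q_2=2·1+1=3
a_3=1:  p_3=1·53+18=71,  q_3=1·3+1=4
→ (71, 4).  Check: 71²=5041, 315·4²=5040, difference 1.
n=2: (71,4)∘(71,4) = (71·71+315·4·4, 71·4+4·71) = (10081,568)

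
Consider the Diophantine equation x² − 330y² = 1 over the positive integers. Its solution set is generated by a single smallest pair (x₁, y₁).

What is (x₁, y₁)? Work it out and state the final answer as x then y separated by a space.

109 6

√330 = [18; 6,36, …], period ℓ=2 (even) → k=1
a_0=18:  p_0=18·1+0=18,  q_0=18·0+1=1
a_1=6:  p_1=6·18+1=109,  q_1=6·1+0=6
fundamental: x₁=109, y₁=6  (since 11881 − 330·36 = 1)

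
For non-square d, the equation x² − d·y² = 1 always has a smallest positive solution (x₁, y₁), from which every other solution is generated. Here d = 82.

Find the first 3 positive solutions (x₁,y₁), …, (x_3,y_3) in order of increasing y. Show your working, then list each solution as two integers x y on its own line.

[9; 18] for √82; ℓ=1 ⇒ convergent index 1
k=0  a_k=9  p_k/q_k = 9/1
k=1  a_k=18  p_k/q_k = 163/18
fundamental: x₁=163, y₁=18  (since 26569 − 82·324 = 1)
n=2: (163,18)∘(163,18) = (163·163+82·18·18, 163·18+18·163) = (53137,5868)
n=3: (53137,5868)∘(163,18) = (163·53137+82·18·5868, 163·5868+18·53137) = (17322499,1912950)

163 18
53137 5868
17322499 1912950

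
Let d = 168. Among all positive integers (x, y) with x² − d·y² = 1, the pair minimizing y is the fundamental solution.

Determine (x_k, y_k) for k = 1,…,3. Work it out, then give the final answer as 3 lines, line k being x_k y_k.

13 1
337 26
8749 675

√168 = [12; 1,24, …], period ℓ=2 (even) → k=1
i=0: a=12 ⇒ p=12, q=1
i=1: a=1 ⇒ p=13, q=1
fundamental: x₁=13, y₁=1  (since 169 − 168·1 = 1)
(13+1√168)^2 = 337 + 26√168
(13+1√168)^3 = 8749 + 675√168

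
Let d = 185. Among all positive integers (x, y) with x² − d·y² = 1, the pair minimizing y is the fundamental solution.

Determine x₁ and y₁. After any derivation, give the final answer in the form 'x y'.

√185 = [13; 1,1,1,1,26, …], period ℓ=5 (odd) → k=9
i=0: a=13 ⇒ p=13, q=1
i=1: a=1 ⇒ p=14, q=1
i=2: a=1 ⇒ p=27, q=2
i=3: a=1 ⇒ p=41, q=3
i=4: a=1 ⇒ p=68, q=5
i=5: a=26 ⇒ p=1809, q=133
i=6: a=1 ⇒ p=1877, q=138
i=7: a=1 ⇒ p=3686, q=271
i=8: a=1 ⇒ p=5563, q=409
i=9: a=1 ⇒ p=9249, q=680
fundamental: x₁=9249, y₁=680  (since 85544001 − 185·462400 = 1)

9249 680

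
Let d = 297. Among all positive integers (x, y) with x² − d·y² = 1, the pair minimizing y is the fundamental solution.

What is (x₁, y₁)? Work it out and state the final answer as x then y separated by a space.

d=297: √d = [17; 4,3,1,1,2,1,1,3,4,34] (ℓ=10, even), read p_9/q_9
a_0=17:  p_0=17·1+0=17,  q_0=17·0+1=1
a_1=4:  p_1=4·17+1=69,  q_1=4·1+0=4
a_2=3:  p_2=3·69+17=224,  q_2=3·4+1=13
a_3=1:  p_3=1·224+69=293,  q_3=1·13+4=17
…
a_5=2:  p_5=2·517+293=1327,  q_5=2·30+17=77
a_6=1:  p_6=1·1327+517=1844,  q_6=1·77+30=107
a_7=1:  p_7=1·1844+1327=3171,  q_7=1·107+77=184
a_8=3:  p_8=3·3171+1844=11357,  q_8=3·184+107=659
a_9=4:  p_9=4·11357+3171=48599,  q_9=4·659+184=2820
(x₁, y₁) = (48599, 2820);  48599² − 297·2820² = 1 ✓

48599 2820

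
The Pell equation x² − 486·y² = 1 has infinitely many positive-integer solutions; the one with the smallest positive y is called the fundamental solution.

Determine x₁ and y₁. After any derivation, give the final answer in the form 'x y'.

[22; 22,44] for √486; ℓ=2 ⇒ convergent index 1
i=0: a=22 ⇒ p=22, q=1
i=1: a=22 ⇒ p=485, q=22
(x₁, y₁) = (485, 22);  485² − 486·22² = 1 ✓

485 22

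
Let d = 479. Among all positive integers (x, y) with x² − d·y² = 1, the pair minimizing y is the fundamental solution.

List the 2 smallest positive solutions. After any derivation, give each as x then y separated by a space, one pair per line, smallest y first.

√479 → a₀=21, period (1,7,1,3,2,21,2,3,1,7,1,42); ℓ=12 even so k=11
step 0: (21, 1)  from 21·(1,0) + (0,1)
…
step 6: (37075, 1694)  from 21·(1729,79) + (766,35)
step 7: (75879, 3467)  from 2·(37075,1694) + (1729,79)
…
step 10: (2648849, 121029)  from 7·(340591,15562) + (264712,12095)
step 11: (2989440, 136591)  from 1·(2648849,121029) + (340591,15562)
→ (2989440, 136591).  Check: 2989440²=8936751513600, 479·136591²=8936751513599, difference 1.
k=2:  x_2 = 2989440·2989440+479·136591·136591 = 17873503027199,  y_2 = 2989440·136591+136591·2989440 = 816661198080

2989440 136591
17873503027199 816661198080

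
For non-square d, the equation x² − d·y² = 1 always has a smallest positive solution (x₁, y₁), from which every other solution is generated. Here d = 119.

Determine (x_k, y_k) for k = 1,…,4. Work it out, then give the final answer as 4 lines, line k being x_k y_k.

120 11
28799 2640
6911640 633589
1658764801 152058720

√119 = [10; 1,9,1,20, …], period ℓ=4 (even) → k=3
k=0  a_k=10  p_k/q_k = 10/1
k=1  a_k=1  p_k/q_k = 11/1
k=2  a_k=9  p_k/q_k = 109/10
k=3  a_k=1  p_k/q_k = 120/11
(x₁, y₁) = (120, 11);  120² − 119·11² = 1 ✓
n=2: (120,11)∘(120,11) = (120·120+119·11·11, 120·11+11·120) = (28799,2640)
n=3: (28799,2640)∘(120,11) = (120·28799+119·11·2640, 120·2640+11·28799) = (6911640,633589)
n=4: (6911640,633589)∘(120,11) = (120·6911640+119·11·633589, 120·633589+11·6911640) = (1658764801,152058720)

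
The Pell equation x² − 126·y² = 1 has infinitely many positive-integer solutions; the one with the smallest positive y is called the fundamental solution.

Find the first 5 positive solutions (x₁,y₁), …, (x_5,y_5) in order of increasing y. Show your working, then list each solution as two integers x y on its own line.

√126 → a₀=11, period (4,2,4,22); ℓ=4 even so k=3
a_0=11:  p_0=11·1+0=11,  q_0=11·0+1=1
a_1=4:  p_1=4·11+1=45,  q_1=4·1+0=4
a_2=2:  p_2=2·45+11=101,  q_2=2·4+1=9
a_3=4:  p_3=4·101+45=449,  q_3=4·9+4=40
(x₁, y₁) = (449, 40);  449² − 126·40² = 1 ✓
(x_2, y_2) = (449·449 + 126·40·40, 449·40 + 40·449) = (403201, 35920)
(x_3, y_3) = (449·403201 + 126·40·35920, 449·35920 + 40·403201) = (362074049, 32256120)
(x_4, y_4) = (449·362074049 + 126·40·32256120, 449·32256120 + 40·362074049) = (325142092801, 28965959840)
(x_5, y_5) = (449·325142092801 + 126·40·28965959840, 449·28965959840 + 40·325142092801) = (291977237261249, 26011399680200)

449 40
403201 35920
362074049 32256120
325142092801 28965959840
291977237261249 26011399680200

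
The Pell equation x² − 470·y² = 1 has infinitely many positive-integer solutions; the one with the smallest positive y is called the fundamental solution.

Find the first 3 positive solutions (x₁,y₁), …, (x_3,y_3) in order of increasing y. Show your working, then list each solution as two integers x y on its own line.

1691 78
5718961 263796
19341524411 892157994

√470 → a₀=21, period (1,2,8,2,1,42); ℓ=6 even so k=5
k=0  a_k=21  p_k/q_k = 21/1
k=1  a_k=1  p_k/q_k = 22/1
…
k=3  a_k=8  p_k/q_k = 542/25
k=4  a_k=2  p_k/q_k = 1149/53
k=5  a_k=1  p_k/q_k = 1691/78
→ (1691, 78).  Check: 1691²=2859481, 470·78²=2859480, difference 1.
n=2: (1691,78)∘(1691,78) = (1691·1691+470·78·78, 1691·78+78·1691) = (5718961,263796)
n=3: (5718961,263796)∘(1691,78) = (1691·5718961+470·78·263796, 1691·263796+78·5718961) = (19341524411,892157994)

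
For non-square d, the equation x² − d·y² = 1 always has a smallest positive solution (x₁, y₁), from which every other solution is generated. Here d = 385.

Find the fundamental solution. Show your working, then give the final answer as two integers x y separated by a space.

95831 4884

[19; 1,1,1,1,1,…,1,1,38] for √385; ℓ=16 ⇒ convergent index 15
a_0=19:  p_0=19·1+0=19,  q_0=19·0+1=1
…
a_3=1:  p_3=1·39+20=59,  q_3=1·2+1=3
…
a_6=3:  p_6=3·157+98=569,  q_6=3·8+5=29
…
a_10=3:  p_10=3·2747+2021=10262,  q_10=3·140+103=523
…
a_14=1:  p_14=1·36280+23271=59551,  q_14=1·1849+1186=3035
a_15=1:  p_15=1·59551+36280=95831,  q_15=1·3035+1849=4884
fundamental: x₁=95831, y₁=4884  (since 9183580561 − 385·23853456 = 1)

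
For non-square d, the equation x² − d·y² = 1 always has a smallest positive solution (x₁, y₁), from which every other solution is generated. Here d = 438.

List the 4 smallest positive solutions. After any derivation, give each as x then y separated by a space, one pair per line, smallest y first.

293 14
171697 8204
100614149 4807530
58959719617 2817204376

d=438: √d = [20; 1,12,1,40] (ℓ=4, even), read p_3/q_3
k=0  a_k=20  p_k/q_k = 20/1
k=1  a_k=1  p_k/q_k = 21/1
k=2  a_k=12  p_k/q_k = 272/13
k=3  a_k=1  p_k/q_k = 293/14
fundamental: x₁=293, y₁=14  (since 85849 − 438·196 = 1)
n=2: (293,14)∘(293,14) = (293·293+438·14·14, 293·14+14·293) = (171697,8204)
n=3: (171697,8204)∘(293,14) = (293·171697+438·14·8204, 293·8204+14·171697) = (100614149,4807530)
n=4: (100614149,4807530)∘(293,14) = (293·100614149+438·14·4807530, 293·4807530+14·100614149) = (58959719617,2817204376)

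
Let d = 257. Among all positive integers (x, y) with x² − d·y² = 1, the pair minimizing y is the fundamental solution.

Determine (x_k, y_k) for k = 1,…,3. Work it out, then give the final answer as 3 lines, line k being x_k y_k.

513 32
526337 32832
540021249 33685600

√257 = [16; 32, …], period ℓ=1 (odd) → k=1
a_0=16:  p_0=16·1+0=16,  q_0=16·0+1=1
a_1=32:  p_1=32·16+1=513,  q_1=32·1+0=32
→ (513, 32).  Check: 513²=263169, 257·32²=263168, difference 1.
(x_2, y_2) = (513·513 + 257·32·32, 513·32 + 32·513) = (526337, 32832)
(x_3, y_3) = (513·526337 + 257·32·32832, 513·32832 + 32·526337) = (540021249, 33685600)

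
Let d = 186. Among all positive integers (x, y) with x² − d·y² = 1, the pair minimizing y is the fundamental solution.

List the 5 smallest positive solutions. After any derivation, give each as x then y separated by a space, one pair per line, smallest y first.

√186 = [13; 1,1,1,3,4,3,1,1,1,26, …], period ℓ=10 (even) → k=9
step 0: (13, 1)  from 13·(1,0) + (0,1)
step 1: (14, 1)  from 1·(13,1) + (1,0)
…
step 3: (41, 3)  from 1·(27,2) + (14,1)
…
step 6: (2073, 152)  from 3·(641,47) + (150,11)
step 7: (2714, 199)  from 1·(2073,152) + (641,47)
step 8: (4787, 351)  from 1·(2714,199) + (2073,152)
step 9: (7501, 550)  from 1·(4787,351) + (2714,199)
fundamental: x₁=7501, y₁=550  (since 56265001 − 186·302500 = 1)
(x_2, y_2) = (7501·7501 + 186·550·550, 7501·550 + 550·7501) = (112530001, 8251100)
(x_3, y_3) = (7501·112530001 + 186·550·8251100, 7501·8251100 + 550·112530001) = (1688175067501, 123783001650)
(x_4, y_4) = (7501·1688175067501 + 186·550·123783001650, 7501·123783001650 + 550·1688175067501) = (25326002250120001, 1856992582502200)
(x_5, y_5) = (7501·25326002250120001 + 186·550·1856992582502200, 7501·1856992582502200 + 550·25326002250120001) = (379940684068125187501, 27858602598915002750)

7501 550
112530001 8251100
1688175067501 123783001650
25326002250120001 1856992582502200
379940684068125187501 27858602598915002750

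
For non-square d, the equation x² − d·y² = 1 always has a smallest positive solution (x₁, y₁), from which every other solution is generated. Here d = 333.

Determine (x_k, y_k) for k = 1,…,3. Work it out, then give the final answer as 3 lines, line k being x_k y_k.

73 4
10657 584
1555849 85260

[18; 4,36] for √333; ℓ=2 ⇒ convergent index 1
i=0: a=18 ⇒ p=18, q=1
i=1: a=4 ⇒ p=73, q=4
(x₁, y₁) = (73, 4);  73² − 333·4² = 1 ✓
n=2: (73,4)∘(73,4) = (73·73+333·4·4, 73·4+4·73) = (10657,584)
n=3: (10657,584)∘(73,4) = (73·10657+333·4·584, 73·584+4·10657) = (1555849,85260)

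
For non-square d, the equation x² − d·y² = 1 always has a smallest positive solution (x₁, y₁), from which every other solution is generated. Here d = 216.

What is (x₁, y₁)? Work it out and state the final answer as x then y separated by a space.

485 33

d=216: √d = [14; 1,2,3,2,1,28] (ℓ=6, even), read p_5/q_5
i=0: a=14 ⇒ p=14, q=1
i=1: a=1 ⇒ p=15, q=1
i=2: a=2 ⇒ p=44, q=3
i=3: a=3 ⇒ p=147, q=10
i=4: a=2 ⇒ p=338, q=23
i=5: a=1 ⇒ p=485, q=33
(x₁, y₁) = (485, 33);  485² − 216·33² = 1 ✓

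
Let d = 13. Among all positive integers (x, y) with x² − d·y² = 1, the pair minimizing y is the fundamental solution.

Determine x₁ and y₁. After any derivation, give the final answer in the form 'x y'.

649 180

d=13: √d = [3; 1,1,1,1,6] (ℓ=5, odd), read p_9/q_9
k=0  a_k=3  p_k/q_k = 3/1
k=1  a_k=1  p_k/q_k = 4/1
k=2  a_k=1  p_k/q_k = 7/2
k=3  a_k=1  p_k/q_k = 11/3
k=4  a_k=1  p_k/q_k = 18/5
k=5  a_k=6  p_k/q_k = 119/33
k=6  a_k=1  p_k/q_k = 137/38
k=7  a_k=1  p_k/q_k = 256/71
k=8  a_k=1  p_k/q_k = 393/109
k=9  a_k=1  p_k/q_k = 649/180
→ (649, 180).  Check: 649²=421201, 13·180²=421200, difference 1.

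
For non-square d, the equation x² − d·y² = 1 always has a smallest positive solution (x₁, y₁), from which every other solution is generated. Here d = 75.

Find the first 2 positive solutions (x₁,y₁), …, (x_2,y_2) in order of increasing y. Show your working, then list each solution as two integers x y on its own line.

26 3
1351 156

√75 = [8; 1,1,1,16, …], period ℓ=4 (even) → k=3
step 0: (8, 1)  from 8·(1,0) + (0,1)
…
step 2: (17, 2)  from 1·(9,1) + (8,1)
step 3: (26, 3)  from 1·(17,2) + (9,1)
fundamental: x₁=26, y₁=3  (since 676 − 75·9 = 1)
n=2: (26,3)∘(26,3) = (26·26+75·3·3, 26·3+3·26) = (1351,156)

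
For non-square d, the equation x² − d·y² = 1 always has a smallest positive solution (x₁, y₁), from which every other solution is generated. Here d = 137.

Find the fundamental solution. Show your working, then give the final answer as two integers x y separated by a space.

6083073 519712

√137 = [11; 1,2,2,1,1,2,2,1,22, …], period ℓ=9 (odd) → k=17
k=0  a_k=11  p_k/q_k = 11/1
k=1  a_k=1  p_k/q_k = 12/1
k=2  a_k=2  p_k/q_k = 35/3
…
k=4  a_k=1  p_k/q_k = 117/10
k=5  a_k=1  p_k/q_k = 199/17
k=6  a_k=2  p_k/q_k = 515/44
k=7  a_k=2  p_k/q_k = 1229/105
k=8  a_k=1  p_k/q_k = 1744/149
…
k=10  a_k=1  p_k/q_k = 41341/3532
…
k=12  a_k=2  p_k/q_k = 285899/24426
…
k=14  a_k=1  p_k/q_k = 694077/59299
k=15  a_k=2  p_k/q_k = 1796332/153471
k=16  a_k=2  p_k/q_k = 4286741/366241
k=17  a_k=1  p_k/q_k = 6083073/519712
→ (6083073, 519712).  Check: 6083073²=37003777123329, 137·519712²=37003777123328, difference 1.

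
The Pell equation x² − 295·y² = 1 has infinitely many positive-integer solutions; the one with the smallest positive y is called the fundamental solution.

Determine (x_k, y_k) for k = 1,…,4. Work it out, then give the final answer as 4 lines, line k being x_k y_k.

d=295: √d = [17; 5,1,2,3,2,6,2,3,2,1,5,34] (ℓ=12, even), read p_11/q_11
i=0: a=17 ⇒ p=17, q=1
…
i=2: a=1 ⇒ p=103, q=6
i=3: a=2 ⇒ p=292, q=17
i=4: a=3 ⇒ p=979, q=57
…
i=6: a=6 ⇒ p=14479, q=843
i=7: a=2 ⇒ p=31208, q=1817
…
i=10: a=1 ⇒ p=355517, q=20699
i=11: a=5 ⇒ p=2024999, q=117900
(x₁, y₁) = (2024999, 117900);  2024999² − 295·117900² = 1 ✓
n=2: (2024999,117900)∘(2024999,117900) = (2024999·2024999+295·117900·117900, 2024999·117900+117900·2024999) = (8201241900001,477494764200)
n=3: (8201241900001,477494764200)∘(2024999,117900) = (2024999·8201241900001+295·117900·477494764200, 2024999·477494764200+117900·8201241900001) = (33215013292518224999,1933852840020353700)
n=4: (33215013292518224999,1933852840020353700)∘(2024999,117900) = (2024999·33215013292518224999+295·117900·1933852840020353700, 2024999·1933852840020353700+117900·33215013292518224999) = (134520737404664024967600001,7832100134376274949528400)

2024999 117900
8201241900001 477494764200
33215013292518224999 1933852840020353700
134520737404664024967600001 7832100134376274949528400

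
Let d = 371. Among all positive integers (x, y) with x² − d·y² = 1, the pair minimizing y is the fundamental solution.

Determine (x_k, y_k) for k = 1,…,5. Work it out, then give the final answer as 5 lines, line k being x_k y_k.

√371 = [19; 3,1,4,1,3,38, …], period ℓ=6 (even) → k=5
a_0=19:  p_0=19·1+0=19,  q_0=19·0+1=1
…
a_2=1:  p_2=1·58+19=77,  q_2=1·3+1=4
a_3=4:  p_3=4·77+58=366,  q_3=4·4+3=19
a_4=1:  p_4=1·366+77=443,  q_4=1·19+4=23
a_5=3:  p_5=3·443+366=1695,  q_5=3·23+19=88
(x₁, y₁) = (1695, 88);  1695² − 371·88² = 1 ✓
(x_2, y_2) = (1695·1695 + 371·88·88, 1695·88 + 88·1695) = (5746049, 298320)
(x_3, y_3) = (1695·5746049 + 371·88·298320, 1695·298320 + 88·5746049) = (19479104415, 1011304712)
(x_4, y_4) = (1695·19479104415 + 371·88·1011304712, 1695·1011304712 + 88·19479104415) = (66034158220801, 3428322675360)
(x_5, y_5) = (1695·66034158220801 + 371·88·3428322675360, 1695·3428322675360 + 88·66034158220801) = (223855776889410975, 11622012858165688)

1695 88
5746049 298320
19479104415 1011304712
66034158220801 3428322675360
223855776889410975 11622012858165688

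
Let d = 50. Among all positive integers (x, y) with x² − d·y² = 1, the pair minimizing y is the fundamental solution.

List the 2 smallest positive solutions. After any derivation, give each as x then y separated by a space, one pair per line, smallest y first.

99 14
19601 2772

√50 = [7; 14, …], period ℓ=1 (odd) → k=1
a_0=7:  p_0=7·1+0=7,  q_0=7·0+1=1
a_1=14:  p_1=14·7+1=99,  q_1=14·1+0=14
→ (99, 14).  Check: 99²=9801, 50·14²=9800, difference 1.
n=2: (99,14)∘(99,14) = (99·99+50·14·14, 99·14+14·99) = (19601,2772)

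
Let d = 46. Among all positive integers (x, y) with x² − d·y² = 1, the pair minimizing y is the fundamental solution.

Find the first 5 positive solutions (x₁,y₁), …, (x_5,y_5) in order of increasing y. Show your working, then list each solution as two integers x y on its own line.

d=46: √d = [6; 1,3,1,1,2,6,2,1,1,3,1,12] (ℓ=12, even), read p_11/q_11
a_0=6:  p_0=6·1+0=6,  q_0=6·0+1=1
a_1=1:  p_1=1·6+1=7,  q_1=1·1+0=1
a_2=3:  p_2=3·7+6=27,  q_2=3·1+1=4
a_3=1:  p_3=1·27+7=34,  q_3=1·4+1=5
a_4=1:  p_4=1·34+27=61,  q_4=1·5+4=9
a_5=2:  p_5=2·61+34=156,  q_5=2·9+5=23
a_6=6:  p_6=6·156+61=997,  q_6=6·23+9=147
a_7=2:  p_7=2·997+156=2150,  q_7=2·147+23=317
a_8=1:  p_8=1·2150+997=3147,  q_8=1·317+147=464
…
a_10=3:  p_10=3·5297+3147=19038,  q_10=3·781+464=2807
a_11=1:  p_11=1·19038+5297=24335,  q_11=1·2807+781=3588
fundamental: x₁=24335, y₁=3588  (since 592192225 − 46·12873744 = 1)
(x_2, y_2) = (24335·24335 + 46·3588·3588, 24335·3588 + 3588·24335) = (1184384449, 174627960)
(x_3, y_3) = (24335·1184384449 + 46·3588·174627960, 24335·174627960 + 3588·1184384449) = (57643991108495, 8499142809612)
(x_4, y_4) = (24335·57643991108495 + 46·3588·8499142809612, 24335·8499142809612 + 3588·57643991108495) = (2805533046066067201, 413653280369188080)
(x_5, y_5) = (24335·2805533046066067201 + 46·3588·413653280369188080, 24335·413653280369188080 + 3588·2805533046066067201) = (136545293294391499564175, 20132505147069241043988)

24335 3588
1184384449 174627960
57643991108495 8499142809612
2805533046066067201 413653280369188080
136545293294391499564175 20132505147069241043988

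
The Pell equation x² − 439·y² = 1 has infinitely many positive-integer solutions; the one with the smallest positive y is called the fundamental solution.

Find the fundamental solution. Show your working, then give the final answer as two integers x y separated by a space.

440 21

d=439: √d = [20; 1,19,1,40] (ℓ=4, even), read p_3/q_3
k=0  a_k=20  p_k/q_k = 20/1
k=1  a_k=1  p_k/q_k = 21/1
k=2  a_k=19  p_k/q_k = 419/20
k=3  a_k=1  p_k/q_k = 440/21
→ (440, 21).  Check: 440²=193600, 439·21²=193599, difference 1.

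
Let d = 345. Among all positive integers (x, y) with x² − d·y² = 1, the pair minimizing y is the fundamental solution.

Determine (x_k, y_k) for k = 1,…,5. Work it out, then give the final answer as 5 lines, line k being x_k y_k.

6761 364
91422241 4922008
1236211536041 66555391812
16716052298924161 899962003159856
226034457949840969001 12169286140172181020

d=345: √d = [18; 1,1,2,1,6,1,2,1,1,36] (ℓ=10, even), read p_9/q_9
step 0: (18, 1)  from 18·(1,0) + (0,1)
step 1: (19, 1)  from 1·(18,1) + (1,0)
…
step 4: (130, 7)  from 1·(93,5) + (37,2)
…
step 8: (3882, 209)  from 1·(2879,155) + (1003,54)
step 9: (6761, 364)  from 1·(3882,209) + (2879,155)
fundamental: x₁=6761, y₁=364  (since 45711121 − 345·132496 = 1)
k=2:  x_2 = 6761·6761+345·364·364 = 91422241,  y_2 = 6761·364+364·6761 = 4922008
k=3:  x_3 = 6761·91422241+345·364·4922008 = 1236211536041,  y_3 = 6761·4922008+364·91422241 = 66555391812
k=4:  x_4 = 6761·1236211536041+345·364·66555391812 = 16716052298924161,  y_4 = 6761·66555391812+364·1236211536041 = 899962003159856
k=5:  x_5 = 6761·16716052298924161+345·364·899962003159856 = 226034457949840969001,  y_5 = 6761·899962003159856+364·16716052298924161 = 12169286140172181020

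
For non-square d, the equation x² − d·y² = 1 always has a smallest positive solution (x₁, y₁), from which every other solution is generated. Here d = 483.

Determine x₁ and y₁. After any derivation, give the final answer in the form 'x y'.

√483 = [21; 1,42, …], period ℓ=2 (even) → k=1
step 0: (21, 1)  from 21·(1,0) + (0,1)
step 1: (22, 1)  from 1·(21,1) + (1,0)
fundamental: x₁=22, y₁=1  (since 484 − 483·1 = 1)

22 1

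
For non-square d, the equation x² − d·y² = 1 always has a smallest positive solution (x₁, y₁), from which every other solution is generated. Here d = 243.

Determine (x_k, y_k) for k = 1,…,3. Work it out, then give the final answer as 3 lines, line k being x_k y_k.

70226 4505
9863382151 632736260
1385331749802026 88869073185015

√243 = [15; 1,1,2,3,15,3,2,1,1,30, …], period ℓ=10 (even) → k=9
k=0  a_k=15  p_k/q_k = 15/1
k=1  a_k=1  p_k/q_k = 16/1
…
k=3  a_k=2  p_k/q_k = 78/5
…
k=5  a_k=15  p_k/q_k = 4053/260
k=6  a_k=3  p_k/q_k = 12424/797
…
k=8  a_k=1  p_k/q_k = 41325/2651
k=9  a_k=1  p_k/q_k = 70226/4505
fundamental: x₁=70226, y₁=4505  (since 4931691076 − 243·20295025 = 1)
(x_2, y_2) = (70226·70226 + 243·4505·4505, 70226·4505 + 4505·70226) = (9863382151, 632736260)
(x_3, y_3) = (70226·9863382151 + 243·4505·632736260, 70226·632736260 + 4505·9863382151) = (1385331749802026, 88869073185015)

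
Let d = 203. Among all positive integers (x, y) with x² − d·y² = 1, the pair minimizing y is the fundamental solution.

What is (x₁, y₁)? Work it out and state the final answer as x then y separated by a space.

57 4

d=203: √d = [14; 4,28] (ℓ=2, even), read p_1/q_1
i=0: a=14 ⇒ p=14, q=1
i=1: a=4 ⇒ p=57, q=4
fundamental: x₁=57, y₁=4  (since 3249 − 203·16 = 1)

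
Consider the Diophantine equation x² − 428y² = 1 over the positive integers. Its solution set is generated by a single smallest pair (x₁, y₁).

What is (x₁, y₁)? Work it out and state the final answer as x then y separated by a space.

1850887 89466

[20; 1,2,4,1,5,10,5,1,4,2,1,40] for √428; ℓ=12 ⇒ convergent index 11
a_0=20:  p_0=20·1+0=20,  q_0=20·0+1=1
a_1=1:  p_1=1·20+1=21,  q_1=1·1+0=1
a_2=2:  p_2=2·21+20=62,  q_2=2·1+1=3
a_3=4:  p_3=4·62+21=269,  q_3=4·3+1=13
a_4=1:  p_4=1·269+62=331,  q_4=1·13+3=16
a_5=5:  p_5=5·331+269=1924,  q_5=5·16+13=93
a_6=10:  p_6=10·1924+331=19571,  q_6=10·93+16=946
a_7=5:  p_7=5·19571+1924=99779,  q_7=5·946+93=4823
a_8=1:  p_8=1·99779+19571=119350,  q_8=1·4823+946=5769
a_9=4:  p_9=4·119350+99779=577179,  q_9=4·5769+4823=27899
a_10=2:  p_10=2·577179+119350=1273708,  q_10=2·27899+5769=61567
a_11=1:  p_11=1·1273708+577179=1850887,  q_11=1·61567+27899=89466
(x₁, y₁) = (1850887, 89466);  1850887² − 428·89466² = 1 ✓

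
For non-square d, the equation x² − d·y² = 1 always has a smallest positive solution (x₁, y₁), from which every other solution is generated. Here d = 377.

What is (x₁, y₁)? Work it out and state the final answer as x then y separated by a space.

√377 = [19; 2,2,2,38, …], period ℓ=4 (even) → k=3
k=0  a_k=19  p_k/q_k = 19/1
k=1  a_k=2  p_k/q_k = 39/2
k=2  a_k=2  p_k/q_k = 97/5
k=3  a_k=2  p_k/q_k = 233/12
→ (233, 12).  Check: 233²=54289, 377·12²=54288, difference 1.

233 12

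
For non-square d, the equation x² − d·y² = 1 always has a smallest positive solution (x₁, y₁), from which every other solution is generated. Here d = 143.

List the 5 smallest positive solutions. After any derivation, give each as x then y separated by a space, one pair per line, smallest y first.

d=143: √d = [11; 1,22] (ℓ=2, even), read p_1/q_1
i=0: a=11 ⇒ p=11, q=1
i=1: a=1 ⇒ p=12, q=1
→ (12, 1).  Check: 12²=144, 143·1²=143, difference 1.
(x_2, y_2) = (12·12 + 143·1·1, 12·1 + 1·12) = (287, 24)
(x_3, y_3) = (12·287 + 143·1·24, 12·24 + 1·287) = (6876, 575)
(x_4, y_4) = (12·6876 + 143·1·575, 12·575 + 1·6876) = (164737, 13776)
(x_5, y_5) = (12·164737 + 143·1·13776, 12·13776 + 1·164737) = (3946812, 330049)

12 1
287 24
6876 575
164737 13776
3946812 330049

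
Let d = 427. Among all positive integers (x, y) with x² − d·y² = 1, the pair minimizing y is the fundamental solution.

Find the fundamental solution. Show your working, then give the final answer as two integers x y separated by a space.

62 3

√427 = [20; 1,1,1,40, …], period ℓ=4 (even) → k=3
k=0  a_k=20  p_k/q_k = 20/1
k=1  a_k=1  p_k/q_k = 21/1
k=2  a_k=1  p_k/q_k = 41/2
k=3  a_k=1  p_k/q_k = 62/3
→ (62, 3).  Check: 62²=3844, 427·3²=3843, difference 1.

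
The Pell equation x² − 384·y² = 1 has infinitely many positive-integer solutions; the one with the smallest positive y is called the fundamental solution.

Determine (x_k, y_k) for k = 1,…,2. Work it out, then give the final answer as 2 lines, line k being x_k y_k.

[19; 1,1,2,9,2,1,1,38] for √384; ℓ=8 ⇒ convergent index 7
k=0  a_k=19  p_k/q_k = 19/1
…
k=6  a_k=1  p_k/q_k = 2861/146
k=7  a_k=1  p_k/q_k = 4801/245
fundamental: x₁=4801, y₁=245  (since 23049601 − 384·60025 = 1)
k=2:  x_2 = 4801·4801+384·245·245 = 46099201,  y_2 = 4801·245+245·4801 = 2352490

4801 245
46099201 2352490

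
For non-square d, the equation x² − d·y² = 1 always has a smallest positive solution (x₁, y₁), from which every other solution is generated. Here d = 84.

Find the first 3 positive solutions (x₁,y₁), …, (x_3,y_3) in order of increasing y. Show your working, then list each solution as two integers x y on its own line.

√84 = [9; 6,18, …], period ℓ=2 (even) → k=1
step 0: (9, 1)  from 9·(1,0) + (0,1)
step 1: (55, 6)  from 6·(9,1) + (1,0)
(x₁, y₁) = (55, 6);  55² − 84·6² = 1 ✓
n=2: (55,6)∘(55,6) = (55·55+84·6·6, 55·6+6·55) = (6049,660)
n=3: (6049,660)∘(55,6) = (55·6049+84·6·660, 55·660+6·6049) = (665335,72594)

55 6
6049 660
665335 72594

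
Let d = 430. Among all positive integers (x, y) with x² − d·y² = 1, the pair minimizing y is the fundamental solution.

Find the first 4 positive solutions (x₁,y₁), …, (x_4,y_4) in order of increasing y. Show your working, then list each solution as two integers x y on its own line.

√430 → a₀=20, period (1,2,1,3,1,…,2,1,40); ℓ=14 even so k=13
k=0  a_k=20  p_k/q_k = 20/1
k=1  a_k=1  p_k/q_k = 21/1
k=2  a_k=2  p_k/q_k = 62/3
…
k=4  a_k=3  p_k/q_k = 311/15
k=5  a_k=1  p_k/q_k = 394/19
k=6  a_k=6  p_k/q_k = 2675/129
k=7  a_k=8  p_k/q_k = 21794/1051
k=8  a_k=6  p_k/q_k = 133439/6435
k=9  a_k=1  p_k/q_k = 155233/7486
…
k=11  a_k=1  p_k/q_k = 754371/36379
k=12  a_k=2  p_k/q_k = 2107880/101651
k=13  a_k=1  p_k/q_k = 2862251/138030
fundamental: x₁=2862251, y₁=138030  (since 8192480787001 − 430·19052280900 = 1)
n=2: (2862251,138030)∘(2862251,138030) = (2862251·2862251+430·138030·138030, 2862251·138030+138030·2862251) = (16384961574001,790153011060)
n=3: (16384961574001,790153011060)∘(2862251,138030) = (2862251·16384961574001+430·138030·790153011060, 2862251·790153011060+138030·16384961574001) = (93795745300289010251,4523232492118854090)
n=4: (93795745300289010251,4523232492118854090)∘(2862251,138030) = (2862251·93795745300289010251+430·138030·4523232492118854090, 2862251·4523232492118854090+138030·93795745300289010251) = (536933931562978654798296001,25893253447598574322902120)

2862251 138030
16384961574001 790153011060
93795745300289010251 4523232492118854090
536933931562978654798296001 25893253447598574322902120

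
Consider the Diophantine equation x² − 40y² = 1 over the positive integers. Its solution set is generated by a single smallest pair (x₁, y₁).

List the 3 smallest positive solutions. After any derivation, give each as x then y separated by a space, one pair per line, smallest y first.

19 3
721 114
27379 4329

√40 = [6; 3,12, …], period ℓ=2 (even) → k=1
i=0: a=6 ⇒ p=6, q=1
i=1: a=3 ⇒ p=19, q=3
→ (19, 3).  Check: 19²=361, 40·3²=360, difference 1.
(19+3√40)^2 = 721 + 114√40
(19+3√40)^3 = 27379 + 4329√40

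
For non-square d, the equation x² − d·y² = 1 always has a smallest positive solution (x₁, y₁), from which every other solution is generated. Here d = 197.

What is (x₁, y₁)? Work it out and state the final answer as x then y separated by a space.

√197 = [14; 28, …], period ℓ=1 (odd) → k=1
i=0: a=14 ⇒ p=14, q=1
i=1: a=28 ⇒ p=393, q=28
fundamental: x₁=393, y₁=28  (since 154449 − 197·784 = 1)

393 28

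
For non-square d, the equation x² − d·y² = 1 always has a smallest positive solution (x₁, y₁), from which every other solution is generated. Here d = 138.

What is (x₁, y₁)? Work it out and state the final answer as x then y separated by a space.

47 4

[11; 1,2,1,22] for √138; ℓ=4 ⇒ convergent index 3
step 0: (11, 1)  from 11·(1,0) + (0,1)
step 1: (12, 1)  from 1·(11,1) + (1,0)
step 2: (35, 3)  from 2·(12,1) + (11,1)
step 3: (47, 4)  from 1·(35,3) + (12,1)
→ (47, 4).  Check: 47²=2209, 138·4²=2208, difference 1.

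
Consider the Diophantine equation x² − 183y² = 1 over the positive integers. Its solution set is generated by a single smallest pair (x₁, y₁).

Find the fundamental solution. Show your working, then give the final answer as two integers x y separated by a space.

√183 = [13; 1,1,8,1,1,26, …], period ℓ=6 (even) → k=5
step 0: (13, 1)  from 13·(1,0) + (0,1)
step 1: (14, 1)  from 1·(13,1) + (1,0)
step 2: (27, 2)  from 1·(14,1) + (13,1)
step 3: (230, 17)  from 8·(27,2) + (14,1)
step 4: (257, 19)  from 1·(230,17) + (27,2)
step 5: (487, 36)  from 1·(257,19) + (230,17)
fundamental: x₁=487, y₁=36  (since 237169 − 183·1296 = 1)

487 36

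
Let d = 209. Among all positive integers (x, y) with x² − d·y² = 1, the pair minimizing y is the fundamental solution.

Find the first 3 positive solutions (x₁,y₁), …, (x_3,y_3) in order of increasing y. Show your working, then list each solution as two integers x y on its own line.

46551 3220
4333991201 299788440
403503248748951 27910903337660

d=209: √d = [14; 2,5,3,2,3,5,2,28] (ℓ=8, even), read p_7/q_7
step 0: (14, 1)  from 14·(1,0) + (0,1)
step 1: (29, 2)  from 2·(14,1) + (1,0)
step 2: (159, 11)  from 5·(29,2) + (14,1)
…
step 4: (1171, 81)  from 2·(506,35) + (159,11)
step 5: (4019, 278)  from 3·(1171,81) + (506,35)
step 6: (21266, 1471)  from 5·(4019,278) + (1171,81)
step 7: (46551, 3220)  from 2·(21266,1471) + (4019,278)
fundamental: x₁=46551, y₁=3220  (since 2166995601 − 209·10368400 = 1)
(46551+3220√209)^2 = 4333991201 + 299788440√209
(46551+3220√209)^3 = 403503248748951 + 27910903337660√209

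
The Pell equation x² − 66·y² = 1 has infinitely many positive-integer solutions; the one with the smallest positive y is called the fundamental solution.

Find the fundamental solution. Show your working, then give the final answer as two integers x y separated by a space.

[8; 8,16] for √66; ℓ=2 ⇒ convergent index 1
a_0=8:  p_0=8·1+0=8,  q_0=8·0+1=1
a_1=8:  p_1=8·8+1=65,  q_1=8·1+0=8
(x₁, y₁) = (65, 8);  65² − 66·8² = 1 ✓

65 8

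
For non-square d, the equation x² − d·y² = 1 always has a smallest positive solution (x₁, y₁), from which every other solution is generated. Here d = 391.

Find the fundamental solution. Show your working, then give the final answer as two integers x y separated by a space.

√391 = [19; 1,3,2,2,1,…,3,1,38, …], period ℓ=16 (even) → k=15
i=0: a=19 ⇒ p=19, q=1
i=1: a=1 ⇒ p=20, q=1
i=2: a=3 ⇒ p=79, q=4
i=3: a=2 ⇒ p=178, q=9
…
i=5: a=1 ⇒ p=613, q=31
i=6: a=1 ⇒ p=1048, q=53
i=7: a=2 ⇒ p=2709, q=137
i=8: a=19 ⇒ p=52519, q=2656
…
i=11: a=1 ⇒ p=268013, q=13554
…
i=14: a=3 ⇒ p=5678083, q=287153
i=15: a=1 ⇒ p=7338680, q=371133
fundamental: x₁=7338680, y₁=371133  (since 53856224142400 − 391·137739703689 = 1)

7338680 371133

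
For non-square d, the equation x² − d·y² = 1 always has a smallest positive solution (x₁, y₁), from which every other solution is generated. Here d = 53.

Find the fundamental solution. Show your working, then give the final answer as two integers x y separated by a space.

66249 9100

[7; 3,1,1,3,14] for √53; ℓ=5 ⇒ convergent index 9
a_0=7:  p_0=7·1+0=7,  q_0=7·0+1=1
a_1=3:  p_1=3·7+1=22,  q_1=3·1+0=3
…
a_4=3:  p_4=3·51+29=182,  q_4=3·7+4=25
a_5=14:  p_5=14·182+51=2599,  q_5=14·25+7=357
a_6=3:  p_6=3·2599+182=7979,  q_6=3·357+25=1096
a_7=1:  p_7=1·7979+2599=10578,  q_7=1·1096+357=1453
a_8=1:  p_8=1·10578+7979=18557,  q_8=1·1453+1096=2549
a_9=3:  p_9=3·18557+10578=66249,  q_9=3·2549+1453=9100
fundamental: x₁=66249, y₁=9100  (since 4388930001 − 53·82810000 = 1)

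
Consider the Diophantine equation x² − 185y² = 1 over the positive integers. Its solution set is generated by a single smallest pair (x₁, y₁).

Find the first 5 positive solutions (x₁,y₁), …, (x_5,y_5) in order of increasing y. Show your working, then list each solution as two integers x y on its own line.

9249 680
171088001 12578640
3164785833249 232679682040
58542208172352001 4304108745797280
1082913763607381481249 79617403347078403400

√185 → a₀=13, period (1,1,1,1,26); ℓ=5 odd so k=9
i=0: a=13 ⇒ p=13, q=1
i=1: a=1 ⇒ p=14, q=1
i=2: a=1 ⇒ p=27, q=2
…
i=4: a=1 ⇒ p=68, q=5
i=5: a=26 ⇒ p=1809, q=133
i=6: a=1 ⇒ p=1877, q=138
i=7: a=1 ⇒ p=3686, q=271
i=8: a=1 ⇒ p=5563, q=409
i=9: a=1 ⇒ p=9249, q=680
fundamental: x₁=9249, y₁=680  (since 85544001 − 185·462400 = 1)
n=2: (9249,680)∘(9249,680) = (9249·9249+185·680·680, 9249·680+680·9249) = (171088001,12578640)
n=3: (171088001,12578640)∘(9249,680) = (9249·171088001+185·680·12578640, 9249·12578640+680·171088001) = (3164785833249,232679682040)
n=4: (3164785833249,232679682040)∘(9249,680) = (9249·3164785833249+185·680·232679682040, 9249·232679682040+680·3164785833249) = (58542208172352001,4304108745797280)
n=5: (58542208172352001,4304108745797280)∘(9249,680) = (9249·58542208172352001+185·680·4304108745797280, 9249·4304108745797280+680·58542208172352001) = (1082913763607381481249,79617403347078403400)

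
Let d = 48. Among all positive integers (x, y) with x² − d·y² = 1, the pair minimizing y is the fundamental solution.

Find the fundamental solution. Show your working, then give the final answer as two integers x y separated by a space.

7 1

[6; 1,12] for √48; ℓ=2 ⇒ convergent index 1
step 0: (6, 1)  from 6·(1,0) + (0,1)
step 1: (7, 1)  from 1·(6,1) + (1,0)
→ (7, 1).  Check: 7²=49, 48·1²=48, difference 1.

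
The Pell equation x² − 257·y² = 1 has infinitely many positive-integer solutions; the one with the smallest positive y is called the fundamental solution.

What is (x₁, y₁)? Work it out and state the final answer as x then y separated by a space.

√257 → a₀=16, period (32); ℓ=1 odd so k=1
k=0  a_k=16  p_k/q_k = 16/1
k=1  a_k=32  p_k/q_k = 513/32
→ (513, 32).  Check: 513²=263169, 257·32²=263168, difference 1.

513 32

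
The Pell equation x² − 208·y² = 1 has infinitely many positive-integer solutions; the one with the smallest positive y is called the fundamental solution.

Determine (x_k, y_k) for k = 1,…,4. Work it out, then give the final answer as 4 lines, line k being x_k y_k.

[14; 2,2,1,2,2,28] for √208; ℓ=6 ⇒ convergent index 5
step 0: (14, 1)  from 14·(1,0) + (0,1)
…
step 3: (101, 7)  from 1·(72,5) + (29,2)
step 4: (274, 19)  from 2·(101,7) + (72,5)
step 5: (649, 45)  from 2·(274,19) + (101,7)
→ (649, 45).  Check: 649²=421201, 208·45²=421200, difference 1.
n=2: (649,45)∘(649,45) = (649·649+208·45·45, 649·45+45·649) = (842401,58410)
n=3: (842401,58410)∘(649,45) = (649·842401+208·45·58410, 649·58410+45·842401) = (1093435849,75816135)
n=4: (1093435849,75816135)∘(649,45) = (649·1093435849+208·45·75816135, 649·75816135+45·1093435849) = (1419278889601,98409284820)

649 45
842401 58410
1093435849 75816135
1419278889601 98409284820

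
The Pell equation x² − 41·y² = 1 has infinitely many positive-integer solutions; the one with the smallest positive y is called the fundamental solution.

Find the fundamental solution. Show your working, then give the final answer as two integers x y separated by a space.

2049 320

[6; 2,2,12] for √41; ℓ=3 ⇒ convergent index 5
step 0: (6, 1)  from 6·(1,0) + (0,1)
step 1: (13, 2)  from 2·(6,1) + (1,0)
…
step 3: (397, 62)  from 12·(32,5) + (13,2)
step 4: (826, 129)  from 2·(397,62) + (32,5)
step 5: (2049, 320)  from 2·(826,129) + (397,62)
fundamental: x₁=2049, y₁=320  (since 4198401 − 41·102400 = 1)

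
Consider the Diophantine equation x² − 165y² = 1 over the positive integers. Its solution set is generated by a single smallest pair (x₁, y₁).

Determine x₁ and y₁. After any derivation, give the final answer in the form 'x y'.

1079 84

d=165: √d = [12; 1,5,2,5,1,24] (ℓ=6, even), read p_5/q_5
a_0=12:  p_0=12·1+0=12,  q_0=12·0+1=1
a_1=1:  p_1=1·12+1=13,  q_1=1·1+0=1
…
a_4=5:  p_4=5·167+77=912,  q_4=5·13+6=71
a_5=1:  p_5=1·912+167=1079,  q_5=1·71+13=84
(x₁, y₁) = (1079, 84);  1079² − 165·84² = 1 ✓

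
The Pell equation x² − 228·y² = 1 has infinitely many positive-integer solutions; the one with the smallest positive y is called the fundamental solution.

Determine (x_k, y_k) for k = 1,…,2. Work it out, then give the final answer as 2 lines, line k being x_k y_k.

√228 = [15; 10,30, …], period ℓ=2 (even) → k=1
a_0=15:  p_0=15·1+0=15,  q_0=15·0+1=1
a_1=10:  p_1=10·15+1=151,  q_1=10·1+0=10
fundamental: x₁=151, y₁=10  (since 22801 − 228·100 = 1)
(151+10√228)^2 = 45601 + 3020√228

151 10
45601 3020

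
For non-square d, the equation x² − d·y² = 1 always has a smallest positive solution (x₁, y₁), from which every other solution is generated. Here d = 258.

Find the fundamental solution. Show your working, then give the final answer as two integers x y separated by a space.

√258 → a₀=16, period (16,32); ℓ=2 even so k=1
step 0: (16, 1)  from 16·(1,0) + (0,1)
step 1: (257, 16)  from 16·(16,1) + (1,0)
fundamental: x₁=257, y₁=16  (since 66049 − 258·256 = 1)

257 16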